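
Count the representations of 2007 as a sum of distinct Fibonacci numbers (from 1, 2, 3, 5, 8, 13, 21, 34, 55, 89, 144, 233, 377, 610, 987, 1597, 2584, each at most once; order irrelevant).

2007 = 1597+377+21+8+3+1 = 1597+233+144+21+8+3+1 = 987+610+377+21+8+3+1 = 1597+233+89+55+21+8+3+1 = … (2 more), for 6 in all.

6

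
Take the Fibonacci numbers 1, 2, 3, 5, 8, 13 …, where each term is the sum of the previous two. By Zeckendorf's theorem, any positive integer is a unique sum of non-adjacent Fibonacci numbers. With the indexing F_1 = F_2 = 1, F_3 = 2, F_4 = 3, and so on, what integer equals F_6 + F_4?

11

F_6 + F_4 = 8 + 3 = 11.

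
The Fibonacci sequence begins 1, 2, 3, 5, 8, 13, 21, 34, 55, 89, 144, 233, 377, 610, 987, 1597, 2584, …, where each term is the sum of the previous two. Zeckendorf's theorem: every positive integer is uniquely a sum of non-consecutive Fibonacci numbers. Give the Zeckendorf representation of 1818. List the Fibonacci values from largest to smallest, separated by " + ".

subtract 1597 from 1818: 221 remains
subtract 144 from 221: 77 remains
subtract 55 from 77: 22 remains
subtract 21 from 22: 1 remains
subtract 1 from 1: 0 remains
So 1818 = 1597 + 144 + 55 + 21 + 1, with no two terms consecutive in the sequence.

1597 + 144 + 55 + 21 + 1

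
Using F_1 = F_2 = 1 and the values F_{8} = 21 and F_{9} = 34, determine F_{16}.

By the doubling identity F_{2k} = F_k(2F_{k+1} − F_k): F_{16} = 21·(2·34 − 21) = 21·47 = 987.

987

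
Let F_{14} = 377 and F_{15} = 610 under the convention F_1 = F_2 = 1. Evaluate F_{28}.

317811

By the doubling identity F_{2k} = F_k(2F_{k+1} − F_k): F_{28} = 377·(2·610 − 377) = 377·843 = 317811.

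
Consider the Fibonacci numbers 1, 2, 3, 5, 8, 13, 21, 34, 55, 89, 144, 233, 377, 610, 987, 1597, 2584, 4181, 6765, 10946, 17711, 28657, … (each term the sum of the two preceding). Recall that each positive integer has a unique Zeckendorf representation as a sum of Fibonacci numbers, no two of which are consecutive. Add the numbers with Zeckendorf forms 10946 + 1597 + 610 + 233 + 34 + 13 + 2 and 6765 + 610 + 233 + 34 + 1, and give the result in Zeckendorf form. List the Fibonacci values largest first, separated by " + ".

17711 + 2584 + 610 + 144 + 21 + 8

The two numbers are 13435 and 7643, so their sum is 21078.
17711 ≤ 21078 < 28657, so take 17711; remainder 3367
2584 ≤ 3367 < 4181, so take 2584; remainder 783
610 ≤ 783 < 987, so take 610; remainder 173
144 ≤ 173 < 233, so take 144; remainder 29
21 ≤ 29 < 34, so take 21; remainder 8
8 ≤ 8 < 13, so take 8; remainder 0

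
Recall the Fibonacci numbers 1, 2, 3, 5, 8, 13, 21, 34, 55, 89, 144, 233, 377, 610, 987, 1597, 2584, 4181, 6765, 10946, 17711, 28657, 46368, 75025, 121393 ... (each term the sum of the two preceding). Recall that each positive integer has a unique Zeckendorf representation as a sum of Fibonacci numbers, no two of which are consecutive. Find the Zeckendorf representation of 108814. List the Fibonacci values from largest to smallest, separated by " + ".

75025 + 28657 + 4181 + 610 + 233 + 89 + 13 + 5 + 1

largest Fibonacci ≤ 108814 is 75025; 108814 − 75025 = 33789
largest Fibonacci ≤ 33789 is 28657; 33789 − 28657 = 5132
largest Fibonacci ≤ 5132 is 4181; 5132 − 4181 = 951
largest Fibonacci ≤ 951 is 610; 951 − 610 = 341
largest Fibonacci ≤ 341 is 233; 341 − 233 = 108
largest Fibonacci ≤ 108 is 89; 108 − 89 = 19
largest Fibonacci ≤ 19 is 13; 19 − 13 = 6
largest Fibonacci ≤ 6 is 5; 6 − 5 = 1
largest Fibonacci ≤ 1 is 1; 1 − 1 = 0
So 108814 = 75025 + 28657 + 4181 + 610 + 233 + 89 + 13 + 5 + 1, with no two terms consecutive in the sequence.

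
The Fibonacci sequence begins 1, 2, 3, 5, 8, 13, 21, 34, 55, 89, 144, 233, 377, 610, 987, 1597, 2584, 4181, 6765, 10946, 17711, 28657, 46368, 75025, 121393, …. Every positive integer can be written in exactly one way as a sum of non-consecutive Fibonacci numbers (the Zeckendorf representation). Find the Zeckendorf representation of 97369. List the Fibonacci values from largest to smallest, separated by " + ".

97369: greatest Fibonacci not exceeding it is 75025, leaving 22344
22344: greatest Fibonacci not exceeding it is 17711, leaving 4633
4633: greatest Fibonacci not exceeding it is 4181, leaving 452
452: greatest Fibonacci not exceeding it is 377, leaving 75
75: greatest Fibonacci not exceeding it is 55, leaving 20
20: greatest Fibonacci not exceeding it is 13, leaving 7
7: greatest Fibonacci not exceeding it is 5, leaving 2
2: greatest Fibonacci not exceeding it is 2, leaving 0
So 97369 = 75025 + 17711 + 4181 + 377 + 55 + 13 + 5 + 2, with no two terms consecutive in the sequence.

75025 + 17711 + 4181 + 377 + 55 + 13 + 5 + 2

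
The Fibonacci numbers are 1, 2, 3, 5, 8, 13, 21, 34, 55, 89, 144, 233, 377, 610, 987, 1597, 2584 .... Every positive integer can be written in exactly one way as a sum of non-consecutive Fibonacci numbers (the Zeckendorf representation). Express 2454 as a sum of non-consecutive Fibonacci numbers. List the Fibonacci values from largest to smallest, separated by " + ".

2454 − 1597 = 857
857 − 610 = 247
247 − 233 = 14
14 − 13 = 1
1 − 1 = 0
So 2454 = 1597 + 610 + 233 + 13 + 1, with no two terms consecutive in the sequence.

1597 + 610 + 233 + 13 + 1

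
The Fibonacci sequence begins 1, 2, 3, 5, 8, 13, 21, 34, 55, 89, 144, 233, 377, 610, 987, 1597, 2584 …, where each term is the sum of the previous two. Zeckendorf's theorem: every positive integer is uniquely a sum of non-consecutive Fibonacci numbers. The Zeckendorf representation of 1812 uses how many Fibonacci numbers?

1812 − 1597 = 215
215 − 144 = 71
71 − 55 = 16
16 − 13 = 3
3 − 3 = 0
1812 = 1597 + 144 + 55 + 13 + 3, which has 5 terms.

5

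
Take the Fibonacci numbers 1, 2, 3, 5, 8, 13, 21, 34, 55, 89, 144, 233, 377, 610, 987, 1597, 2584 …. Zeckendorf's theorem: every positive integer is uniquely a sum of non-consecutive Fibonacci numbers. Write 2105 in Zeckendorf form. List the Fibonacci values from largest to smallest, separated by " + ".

take 1597 (≤ 2105); 2105 − 1597 = 508
take 377 (≤ 508); 508 − 377 = 131
take 89 (≤ 131); 131 − 89 = 42
take 34 (≤ 42); 42 − 34 = 8
take 8 (≤ 8); 8 − 8 = 0
So 2105 = 1597 + 377 + 89 + 34 + 8, with no two terms consecutive in the sequence.

1597 + 377 + 89 + 34 + 8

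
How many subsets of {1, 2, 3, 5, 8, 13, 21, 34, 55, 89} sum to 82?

82 = 55+21+5+1 = 55+21+3+2+1 = 55+13+8+5+1 = 55+13+8+3+2+1 = … (2 more), for 6 in all.

6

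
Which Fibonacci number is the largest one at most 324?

233

233 ≤ 324 < 377, so the largest Fibonacci number not exceeding 324 is 233.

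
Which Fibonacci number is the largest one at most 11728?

10946 ≤ 11728 < 17711, so the largest Fibonacci number not exceeding 11728 is 10946.

10946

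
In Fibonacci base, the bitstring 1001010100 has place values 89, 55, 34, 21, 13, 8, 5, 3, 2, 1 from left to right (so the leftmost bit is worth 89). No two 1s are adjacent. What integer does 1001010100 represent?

121

Summing the place values of the 1 bits: 89 + 21 + 8 + 3 = 121.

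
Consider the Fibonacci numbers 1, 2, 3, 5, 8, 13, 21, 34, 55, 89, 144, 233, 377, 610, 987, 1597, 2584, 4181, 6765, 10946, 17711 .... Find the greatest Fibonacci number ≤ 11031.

10946 ≤ 11031 < 17711, so the largest Fibonacci number not exceeding 11031 is 10946.

10946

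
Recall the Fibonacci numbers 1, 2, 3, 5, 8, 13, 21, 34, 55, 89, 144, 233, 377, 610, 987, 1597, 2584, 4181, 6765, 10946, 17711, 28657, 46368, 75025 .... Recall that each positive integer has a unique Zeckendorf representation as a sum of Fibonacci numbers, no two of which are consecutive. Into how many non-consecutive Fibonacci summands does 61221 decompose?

8

Greedily peel off the largest Fibonacci term at each step:
subtract 46368 from 61221: 14853 remains
subtract 10946 from 14853: 3907 remains
subtract 2584 from 3907: 1323 remains
subtract 987 from 1323: 336 remains
subtract 233 from 336: 103 remains
subtract 89 from 103: 14 remains
subtract 13 from 14: 1 remains
subtract 1 from 1: 0 remains
61221 = 46368 + 10946 + 2584 + 987 + 233 + 89 + 13 + 1, which has 8 terms.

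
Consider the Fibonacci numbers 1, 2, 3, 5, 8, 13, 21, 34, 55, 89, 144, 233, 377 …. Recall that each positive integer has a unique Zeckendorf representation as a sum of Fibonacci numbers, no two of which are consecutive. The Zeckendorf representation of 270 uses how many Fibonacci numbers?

3

Repeatedly subtract the largest Fibonacci number that fits:
270 − 233 = 37
37 − 34 = 3
3 − 3 = 0
270 = 233 + 34 + 3, which has 3 terms.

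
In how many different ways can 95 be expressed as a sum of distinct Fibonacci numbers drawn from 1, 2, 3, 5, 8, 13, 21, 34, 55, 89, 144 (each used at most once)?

7

Starting from the Zeckendorf form and repeatedly splitting a term F_k into F_{k−1} + F_{k−2} (when neither is already used) reaches every representation.
95 = 89+5+1 = 89+3+2+1 = 55+34+5+1 = 55+34+3+2+1 = 55+21+13+5+1 = … (2 more), for 7 in all.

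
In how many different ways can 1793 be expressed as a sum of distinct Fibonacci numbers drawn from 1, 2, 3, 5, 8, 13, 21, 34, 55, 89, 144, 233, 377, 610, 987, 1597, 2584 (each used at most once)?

1793 = 1597+144+34+13+5 = 1597+144+34+13+3+2 = 1597+89+55+34+13+5 = 987+610+144+34+13+5 = 1597+144+34+8+5+3+2 = … (19 more), for 24 in all.

24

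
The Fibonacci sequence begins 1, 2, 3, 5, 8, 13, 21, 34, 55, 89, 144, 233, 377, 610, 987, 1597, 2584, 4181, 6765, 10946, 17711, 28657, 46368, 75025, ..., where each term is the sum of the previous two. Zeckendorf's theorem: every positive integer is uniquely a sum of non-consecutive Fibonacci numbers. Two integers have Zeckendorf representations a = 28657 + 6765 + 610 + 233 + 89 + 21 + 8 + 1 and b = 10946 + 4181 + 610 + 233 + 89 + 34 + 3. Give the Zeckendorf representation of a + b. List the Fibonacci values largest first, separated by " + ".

46368 + 4181 + 1597 + 233 + 89 + 8 + 3 + 1

The two numbers are 36384 and 16096, so their sum is 52480.
Repeatedly subtract the largest Fibonacci number that fits:
largest Fibonacci ≤ 52480 is 46368; 52480 − 46368 = 6112
largest Fibonacci ≤ 6112 is 4181; 6112 − 4181 = 1931
largest Fibonacci ≤ 1931 is 1597; 1931 − 1597 = 334
largest Fibonacci ≤ 334 is 233; 334 − 233 = 101
largest Fibonacci ≤ 101 is 89; 101 − 89 = 12
largest Fibonacci ≤ 12 is 8; 12 − 8 = 4
largest Fibonacci ≤ 4 is 3; 4 − 3 = 1
largest Fibonacci ≤ 1 is 1; 1 − 1 = 0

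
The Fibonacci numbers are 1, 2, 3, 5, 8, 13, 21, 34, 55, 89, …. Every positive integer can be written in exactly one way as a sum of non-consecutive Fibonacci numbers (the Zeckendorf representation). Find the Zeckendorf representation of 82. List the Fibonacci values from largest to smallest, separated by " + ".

55 + 21 + 5 + 1

55 ≤ 82 < 89, so take 55; remainder 27
21 ≤ 27 < 34, so take 21; remainder 6
5 ≤ 6 < 8, so take 5; remainder 1
1 ≤ 1 < 2, so take 1; remainder 0
So 82 = 55 + 21 + 5 + 1, with no two terms consecutive in the sequence.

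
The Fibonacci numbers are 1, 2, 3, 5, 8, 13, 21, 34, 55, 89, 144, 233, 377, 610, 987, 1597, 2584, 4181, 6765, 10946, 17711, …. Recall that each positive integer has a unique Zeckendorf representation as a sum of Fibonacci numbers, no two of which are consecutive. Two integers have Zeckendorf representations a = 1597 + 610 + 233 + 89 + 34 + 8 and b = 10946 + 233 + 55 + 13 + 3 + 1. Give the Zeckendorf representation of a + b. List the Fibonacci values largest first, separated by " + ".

10946 + 2584 + 233 + 55 + 3 + 1

The two numbers are 2571 and 11251, so their sum is 13822.
Greedy algorithm:
subtract 10946 from 13822: 2876 remains
subtract 2584 from 2876: 292 remains
subtract 233 from 292: 59 remains
subtract 55 from 59: 4 remains
subtract 3 from 4: 1 remains
subtract 1 from 1: 0 remains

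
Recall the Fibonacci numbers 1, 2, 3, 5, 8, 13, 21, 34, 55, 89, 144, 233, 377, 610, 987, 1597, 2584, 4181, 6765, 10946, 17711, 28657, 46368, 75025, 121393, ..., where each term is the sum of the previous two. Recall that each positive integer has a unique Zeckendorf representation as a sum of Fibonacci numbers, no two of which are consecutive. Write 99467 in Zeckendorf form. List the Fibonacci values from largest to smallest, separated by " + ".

Greedily peel off the largest Fibonacci term at each step:
99467 − 75025 = 24442
24442 − 17711 = 6731
6731 − 4181 = 2550
2550 − 1597 = 953
953 − 610 = 343
343 − 233 = 110
110 − 89 = 21
21 − 21 = 0
So 99467 = 75025 + 17711 + 4181 + 1597 + 610 + 233 + 89 + 21, with no two terms consecutive in the sequence.

75025 + 17711 + 4181 + 1597 + 610 + 233 + 89 + 21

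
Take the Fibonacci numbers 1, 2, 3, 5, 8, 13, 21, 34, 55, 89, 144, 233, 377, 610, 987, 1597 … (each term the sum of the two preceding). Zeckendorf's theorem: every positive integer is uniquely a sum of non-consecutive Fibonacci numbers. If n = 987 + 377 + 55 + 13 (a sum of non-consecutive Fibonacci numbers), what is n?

1432

987 + 377 + 55 + 13 = 1432.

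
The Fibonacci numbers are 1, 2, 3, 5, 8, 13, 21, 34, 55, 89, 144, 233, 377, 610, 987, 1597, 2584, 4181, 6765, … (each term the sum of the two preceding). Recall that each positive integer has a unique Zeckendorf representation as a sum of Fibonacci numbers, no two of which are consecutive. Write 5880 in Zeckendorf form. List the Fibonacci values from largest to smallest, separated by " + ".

Greedily peel off the largest Fibonacci term at each step:
5880 − 4181 = 1699
1699 − 1597 = 102
102 − 89 = 13
13 − 13 = 0
So 5880 = 4181 + 1597 + 89 + 13, with no two terms consecutive in the sequence.

4181 + 1597 + 89 + 13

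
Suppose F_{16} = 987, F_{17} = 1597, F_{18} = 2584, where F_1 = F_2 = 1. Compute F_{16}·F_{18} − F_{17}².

-1

987·2584 − 1597² = 2550408 − 2550409 = -1. (Cassini's identity: F_{k−1}F_{k+1} − F_k² = (−1)^k.)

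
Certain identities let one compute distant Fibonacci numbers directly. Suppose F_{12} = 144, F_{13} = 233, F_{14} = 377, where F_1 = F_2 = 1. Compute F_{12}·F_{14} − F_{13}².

-1

144·377 − 233² = 54288 − 54289 = -1. (Cassini's identity: F_{k−1}F_{k+1} − F_k² = (−1)^k.)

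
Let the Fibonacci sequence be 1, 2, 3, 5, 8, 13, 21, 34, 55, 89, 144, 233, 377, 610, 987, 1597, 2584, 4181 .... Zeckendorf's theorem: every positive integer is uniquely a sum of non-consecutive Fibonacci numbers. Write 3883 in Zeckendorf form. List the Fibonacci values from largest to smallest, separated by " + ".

2584 + 987 + 233 + 55 + 21 + 3

Greedy algorithm:
take 2584 (≤ 3883); 3883 − 2584 = 1299
take 987 (≤ 1299); 1299 − 987 = 312
take 233 (≤ 312); 312 − 233 = 79
take 55 (≤ 79); 79 − 55 = 24
take 21 (≤ 24); 24 − 21 = 3
take 3 (≤ 3); 3 − 3 = 0
So 3883 = 2584 + 987 + 233 + 55 + 21 + 3, with no two terms consecutive in the sequence.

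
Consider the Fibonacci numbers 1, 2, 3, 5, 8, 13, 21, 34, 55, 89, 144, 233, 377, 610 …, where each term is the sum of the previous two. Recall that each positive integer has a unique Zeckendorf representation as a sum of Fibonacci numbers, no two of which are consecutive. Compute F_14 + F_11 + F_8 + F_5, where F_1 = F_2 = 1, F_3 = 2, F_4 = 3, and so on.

492

F_14 + F_11 + F_8 + F_5 = 377 + 89 + 21 + 5 = 492.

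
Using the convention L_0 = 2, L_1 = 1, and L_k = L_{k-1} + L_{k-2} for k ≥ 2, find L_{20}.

15127

Iterating the recurrence up to L_{12} = 322 and L_{11} = 199:
L_{13} = L_{12} + L_{11} = 322 + 199 = 521
L_{14} = L_{13} + L_{12} = 521 + 322 = 843
L_{15} = L_{14} + L_{13} = 843 + 521 = 1364
L_{16} = L_{15} + L_{14} = 1364 + 843 = 2207
L_{17} = L_{16} + L_{15} = 2207 + 1364 = 3571
L_{18} = L_{17} + L_{16} = 3571 + 2207 = 5778
L_{19} = L_{18} + L_{17} = 5778 + 3571 = 9349
L_{20} = L_{19} + L_{18} = 9349 + 5778 = 15127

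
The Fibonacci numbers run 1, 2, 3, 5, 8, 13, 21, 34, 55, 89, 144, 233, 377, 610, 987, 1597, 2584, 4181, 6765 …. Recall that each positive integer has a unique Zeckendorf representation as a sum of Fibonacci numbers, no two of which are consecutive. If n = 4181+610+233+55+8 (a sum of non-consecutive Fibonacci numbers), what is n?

5087

4181+610+233+55+8 = 5087.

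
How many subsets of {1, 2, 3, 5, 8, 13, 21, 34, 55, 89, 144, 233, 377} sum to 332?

10

332 = 233+89+8+2 = 233+89+5+3+2 = 233+55+34+8+2 = … (7 more), for 10 in all.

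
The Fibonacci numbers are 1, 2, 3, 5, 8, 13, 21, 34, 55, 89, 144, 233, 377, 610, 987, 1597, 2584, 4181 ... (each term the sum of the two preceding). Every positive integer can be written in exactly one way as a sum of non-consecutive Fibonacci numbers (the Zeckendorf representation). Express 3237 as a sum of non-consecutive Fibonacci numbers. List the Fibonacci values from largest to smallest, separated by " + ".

2584 + 610 + 34 + 8 + 1

Repeatedly subtract the largest Fibonacci number that fits:
3237 − 2584 = 653
653 − 610 = 43
43 − 34 = 9
9 − 8 = 1
1 − 1 = 0
So 3237 = 2584 + 610 + 34 + 8 + 1, with no two terms consecutive in the sequence.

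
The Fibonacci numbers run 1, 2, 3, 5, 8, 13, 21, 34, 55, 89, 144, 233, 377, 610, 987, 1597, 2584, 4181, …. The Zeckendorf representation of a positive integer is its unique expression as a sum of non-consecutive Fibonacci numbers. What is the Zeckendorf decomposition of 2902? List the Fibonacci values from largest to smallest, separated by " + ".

2584 + 233 + 55 + 21 + 8 + 1

2902: greatest Fibonacci not exceeding it is 2584, leaving 318
318: greatest Fibonacci not exceeding it is 233, leaving 85
85: greatest Fibonacci not exceeding it is 55, leaving 30
30: greatest Fibonacci not exceeding it is 21, leaving 9
9: greatest Fibonacci not exceeding it is 8, leaving 1
1: greatest Fibonacci not exceeding it is 1, leaving 0
So 2902 = 2584 + 233 + 55 + 21 + 8 + 1, with no two terms consecutive in the sequence.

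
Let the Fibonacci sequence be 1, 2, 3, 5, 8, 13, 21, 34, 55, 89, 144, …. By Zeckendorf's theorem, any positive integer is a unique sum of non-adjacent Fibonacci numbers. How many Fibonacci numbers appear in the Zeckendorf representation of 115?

Repeatedly subtract the largest Fibonacci number that fits:
89 ≤ 115 < 144, so take 89; remainder 26
21 ≤ 26 < 34, so take 21; remainder 5
5 ≤ 5 < 8, so take 5; remainder 0
115 = 89 + 21 + 5, which has 3 terms.

3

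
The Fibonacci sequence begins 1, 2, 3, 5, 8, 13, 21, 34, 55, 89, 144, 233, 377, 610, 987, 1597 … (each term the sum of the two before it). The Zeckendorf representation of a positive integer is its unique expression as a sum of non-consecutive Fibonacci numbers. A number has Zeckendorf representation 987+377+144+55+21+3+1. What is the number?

1588

987+377+144+55+21+3+1 = 1588.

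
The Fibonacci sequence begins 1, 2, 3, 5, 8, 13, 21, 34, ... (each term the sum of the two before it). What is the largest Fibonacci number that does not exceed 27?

21 ≤ 27 < 34, so the largest Fibonacci number not exceeding 27 is 21.

21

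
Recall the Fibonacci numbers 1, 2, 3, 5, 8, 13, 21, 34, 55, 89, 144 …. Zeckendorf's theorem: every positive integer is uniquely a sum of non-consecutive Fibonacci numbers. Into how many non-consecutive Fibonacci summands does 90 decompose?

Greedy algorithm:
90 − 89 = 1
1 − 1 = 0
90 = 89 + 1, which has 2 terms.

2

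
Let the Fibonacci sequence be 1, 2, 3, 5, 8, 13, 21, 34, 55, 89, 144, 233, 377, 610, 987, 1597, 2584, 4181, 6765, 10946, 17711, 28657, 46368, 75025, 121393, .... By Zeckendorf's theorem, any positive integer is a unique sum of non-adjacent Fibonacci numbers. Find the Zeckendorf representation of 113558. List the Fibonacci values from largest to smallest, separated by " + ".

75025 + 28657 + 6765 + 2584 + 377 + 144 + 5 + 1

Greedy algorithm:
75025 ≤ 113558 < 121393, so take 75025; remainder 38533
28657 ≤ 38533 < 46368, so take 28657; remainder 9876
6765 ≤ 9876 < 10946, so take 6765; remainder 3111
2584 ≤ 3111 < 4181, so take 2584; remainder 527
377 ≤ 527 < 610, so take 377; remainder 150
144 ≤ 150 < 233, so take 144; remainder 6
5 ≤ 6 < 8, so take 5; remainder 1
1 ≤ 1 < 2, so take 1; remainder 0
So 113558 = 75025 + 28657 + 6765 + 2584 + 377 + 144 + 5 + 1, with no two terms consecutive in the sequence.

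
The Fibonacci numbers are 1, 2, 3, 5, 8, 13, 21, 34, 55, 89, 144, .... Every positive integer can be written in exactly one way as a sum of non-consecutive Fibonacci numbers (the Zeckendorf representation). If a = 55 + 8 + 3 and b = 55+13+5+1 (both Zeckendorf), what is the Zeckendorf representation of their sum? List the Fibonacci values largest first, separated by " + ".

89 + 34 + 13 + 3 + 1

The two numbers are 66 and 74, so their sum is 140.
Greedily peel off the largest Fibonacci term at each step:
take 89 (≤ 140); 140 − 89 = 51
take 34 (≤ 51); 51 − 34 = 17
take 13 (≤ 17); 17 − 13 = 4
take 3 (≤ 4); 4 − 3 = 1
take 1 (≤ 1); 1 − 1 = 0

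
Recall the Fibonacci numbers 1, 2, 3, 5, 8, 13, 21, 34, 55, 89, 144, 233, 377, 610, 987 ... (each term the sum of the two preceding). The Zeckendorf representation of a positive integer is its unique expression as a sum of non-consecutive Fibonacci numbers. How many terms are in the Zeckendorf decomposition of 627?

4

627 − 610 = 17
17 − 13 = 4
4 − 3 = 1
1 − 1 = 0
627 = 610 + 13 + 3 + 1, which has 4 terms.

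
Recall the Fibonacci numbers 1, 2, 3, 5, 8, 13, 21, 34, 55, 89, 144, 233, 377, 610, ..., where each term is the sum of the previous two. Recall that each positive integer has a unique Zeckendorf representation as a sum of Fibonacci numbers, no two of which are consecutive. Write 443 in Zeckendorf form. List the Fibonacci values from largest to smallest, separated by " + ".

377 + 55 + 8 + 3

subtract 377 from 443: 66 remains
subtract 55 from 66: 11 remains
subtract 8 from 11: 3 remains
subtract 3 from 3: 0 remains
So 443 = 377 + 55 + 8 + 3, with no two terms consecutive in the sequence.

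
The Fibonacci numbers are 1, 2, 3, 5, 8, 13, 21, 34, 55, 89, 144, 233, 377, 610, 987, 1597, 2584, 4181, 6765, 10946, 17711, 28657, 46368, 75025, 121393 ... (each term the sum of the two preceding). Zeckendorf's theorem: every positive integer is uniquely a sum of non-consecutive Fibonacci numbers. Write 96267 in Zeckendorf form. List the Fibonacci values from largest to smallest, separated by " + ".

96267 − 75025 = 21242
21242 − 17711 = 3531
3531 − 2584 = 947
947 − 610 = 337
337 − 233 = 104
104 − 89 = 15
15 − 13 = 2
2 − 2 = 0
So 96267 = 75025 + 17711 + 2584 + 610 + 233 + 89 + 13 + 2, with no two terms consecutive in the sequence.

75025 + 17711 + 2584 + 610 + 233 + 89 + 13 + 2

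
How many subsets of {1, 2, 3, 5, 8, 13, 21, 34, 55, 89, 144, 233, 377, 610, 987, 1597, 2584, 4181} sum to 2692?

28

Starting from the Zeckendorf form and repeatedly splitting a term F_k into F_{k−1} + F_{k−2} (when neither is already used) reaches every representation.
2692 = 2584+89+13+5+1 = 2584+89+13+3+2+1 = 2584+55+34+13+5+1 = 1597+987+89+13+5+1 = 2584+89+8+5+3+2+1 = … (23 more), for 28 in all.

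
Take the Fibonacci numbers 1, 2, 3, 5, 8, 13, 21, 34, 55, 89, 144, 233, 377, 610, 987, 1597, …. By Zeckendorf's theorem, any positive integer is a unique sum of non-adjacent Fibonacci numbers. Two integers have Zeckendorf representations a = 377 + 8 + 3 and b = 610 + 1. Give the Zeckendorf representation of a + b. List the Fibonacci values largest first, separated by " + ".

987 + 8 + 3 + 1

The two numbers are 388 and 611, so their sum is 999.
Repeatedly subtract the largest Fibonacci number that fits:
999 − 987 = 12
12 − 8 = 4
4 − 3 = 1
1 − 1 = 0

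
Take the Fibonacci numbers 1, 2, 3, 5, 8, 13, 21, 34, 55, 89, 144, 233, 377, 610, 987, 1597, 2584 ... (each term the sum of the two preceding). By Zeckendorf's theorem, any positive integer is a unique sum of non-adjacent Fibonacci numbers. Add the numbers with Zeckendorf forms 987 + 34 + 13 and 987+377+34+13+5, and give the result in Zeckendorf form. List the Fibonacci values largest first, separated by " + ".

The two numbers are 1034 and 1416, so their sum is 2450.
largest Fibonacci ≤ 2450 is 1597; 2450 − 1597 = 853
largest Fibonacci ≤ 853 is 610; 853 − 610 = 243
largest Fibonacci ≤ 243 is 233; 243 − 233 = 10
largest Fibonacci ≤ 10 is 8; 10 − 8 = 2
largest Fibonacci ≤ 2 is 2; 2 − 2 = 0

1597 + 610 + 233 + 8 + 2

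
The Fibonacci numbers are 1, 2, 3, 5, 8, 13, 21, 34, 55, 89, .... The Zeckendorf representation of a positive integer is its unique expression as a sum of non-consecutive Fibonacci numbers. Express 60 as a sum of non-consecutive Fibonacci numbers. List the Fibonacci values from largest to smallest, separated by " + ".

55 + 5

largest Fibonacci ≤ 60 is 55; 60 − 55 = 5
largest Fibonacci ≤ 5 is 5; 5 − 5 = 0
So 60 = 55 + 5, with no two terms consecutive in the sequence.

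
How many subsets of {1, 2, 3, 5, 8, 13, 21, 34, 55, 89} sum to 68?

Starting from the Zeckendorf form and repeatedly splitting a term F_k into F_{k−1} + F_{k−2} (when neither is already used) reaches every representation.
68 = 55+13 = 55+8+5 = 34+21+13 = … (3 more), for 6 in all.

6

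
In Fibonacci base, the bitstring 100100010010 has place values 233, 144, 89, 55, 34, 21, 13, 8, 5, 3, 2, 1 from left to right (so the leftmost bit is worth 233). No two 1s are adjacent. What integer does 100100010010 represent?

298

Summing the place values of the 1 bits: 233 + 55 + 8 + 2 = 298.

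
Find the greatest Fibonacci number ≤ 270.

233 ≤ 270 < 377, so the largest Fibonacci number not exceeding 270 is 233.

233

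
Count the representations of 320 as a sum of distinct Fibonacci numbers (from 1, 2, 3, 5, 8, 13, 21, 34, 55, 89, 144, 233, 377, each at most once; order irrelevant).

10

Starting from the Zeckendorf form and repeatedly splitting a term F_k into F_{k−1} + F_{k−2} (when neither is already used) reaches every representation.
320 = 233+55+21+8+3 = 233+55+21+8+2+1 = 144+89+55+21+8+3 = … (7 more), for 10 in all.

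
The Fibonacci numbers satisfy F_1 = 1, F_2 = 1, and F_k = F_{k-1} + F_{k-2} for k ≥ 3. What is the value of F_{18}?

2584

Iterating the recurrence up to F_{11} = 89 and F_{10} = 55:
F_{12} = F_{11} + F_{10} = 89 + 55 = 144
F_{13} = F_{12} + F_{11} = 144 + 89 = 233
F_{14} = F_{13} + F_{12} = 233 + 144 = 377
F_{15} = F_{14} + F_{13} = 377 + 233 = 610
F_{16} = F_{15} + F_{14} = 610 + 377 = 987
F_{17} = F_{16} + F_{15} = 987 + 610 = 1597
F_{18} = F_{17} + F_{16} = 1597 + 987 = 2584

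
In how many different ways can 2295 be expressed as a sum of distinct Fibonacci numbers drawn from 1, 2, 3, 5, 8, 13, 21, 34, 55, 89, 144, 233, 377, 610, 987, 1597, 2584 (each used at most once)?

5

2295 = 1597+610+55+21+8+3+1 = 1597+377+233+55+21+8+3+1 = 1597+377+144+89+55+21+8+3+1 = 987+610+377+233+55+21+8+3+1 = 987+610+377+144+89+55+21+8+3+1 — 5 representations.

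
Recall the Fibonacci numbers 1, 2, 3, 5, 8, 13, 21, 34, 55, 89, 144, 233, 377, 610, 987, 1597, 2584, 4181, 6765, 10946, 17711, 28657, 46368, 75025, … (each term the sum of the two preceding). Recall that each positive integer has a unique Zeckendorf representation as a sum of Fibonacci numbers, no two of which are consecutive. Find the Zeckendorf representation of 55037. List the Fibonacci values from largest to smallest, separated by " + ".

46368 + 6765 + 1597 + 233 + 55 + 13 + 5 + 1

55037 − 46368 = 8669
8669 − 6765 = 1904
1904 − 1597 = 307
307 − 233 = 74
74 − 55 = 19
19 − 13 = 6
6 − 5 = 1
1 − 1 = 0
So 55037 = 46368 + 6765 + 1597 + 233 + 55 + 13 + 5 + 1, with no two terms consecutive in the sequence.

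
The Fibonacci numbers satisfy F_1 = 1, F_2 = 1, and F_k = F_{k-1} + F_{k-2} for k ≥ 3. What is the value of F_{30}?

832040

Iterating the recurrence up to F_{22} = 17711 and F_{21} = 10946:
F_{23} = F_{22} + F_{21} = 17711 + 10946 = 28657
F_{24} = F_{23} + F_{22} = 28657 + 17711 = 46368
F_{25} = F_{24} + F_{23} = 46368 + 28657 = 75025
F_{26} = F_{25} + F_{24} = 75025 + 46368 = 121393
F_{27} = F_{26} + F_{25} = 121393 + 75025 = 196418
F_{28} = F_{27} + F_{26} = 196418 + 121393 = 317811
F_{29} = F_{28} + F_{27} = 317811 + 196418 = 514229
F_{30} = F_{29} + F_{28} = 514229 + 317811 = 832040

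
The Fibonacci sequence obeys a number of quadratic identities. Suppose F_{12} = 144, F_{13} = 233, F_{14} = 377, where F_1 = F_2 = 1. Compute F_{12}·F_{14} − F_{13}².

-1

144·377 − 233² = 54288 − 54289 = -1. (Cassini's identity: F_{k−1}F_{k+1} − F_k² = (−1)^k.)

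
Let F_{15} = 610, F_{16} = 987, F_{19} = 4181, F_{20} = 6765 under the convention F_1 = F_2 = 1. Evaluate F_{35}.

By the addition formula F_{m+n} = F_m F_{n+1} + F_{m−1} F_n with m=16, n=19: F_{35} = 987·6765 + 610·4181 = 6677055 + 2550410 = 9227465.

9227465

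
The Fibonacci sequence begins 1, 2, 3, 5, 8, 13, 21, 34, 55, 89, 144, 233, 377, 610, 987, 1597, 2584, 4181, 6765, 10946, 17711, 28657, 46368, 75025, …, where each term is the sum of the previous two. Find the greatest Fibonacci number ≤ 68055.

46368 ≤ 68055 < 75025, so the largest Fibonacci number not exceeding 68055 is 46368.

46368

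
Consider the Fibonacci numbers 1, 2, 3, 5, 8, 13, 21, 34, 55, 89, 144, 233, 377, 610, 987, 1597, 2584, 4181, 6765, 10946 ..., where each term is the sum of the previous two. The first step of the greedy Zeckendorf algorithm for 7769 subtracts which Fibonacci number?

6765 ≤ 7769 < 10946, so the largest Fibonacci number not exceeding 7769 is 6765.

6765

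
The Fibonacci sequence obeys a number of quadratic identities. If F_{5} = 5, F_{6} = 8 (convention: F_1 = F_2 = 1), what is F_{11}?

89

By the addition formula F_{m+n} = F_m F_{n+1} + F_{m−1} F_n with m=6, n=5: F_{11} = 8·8 + 5·5 = 64 + 25 = 89.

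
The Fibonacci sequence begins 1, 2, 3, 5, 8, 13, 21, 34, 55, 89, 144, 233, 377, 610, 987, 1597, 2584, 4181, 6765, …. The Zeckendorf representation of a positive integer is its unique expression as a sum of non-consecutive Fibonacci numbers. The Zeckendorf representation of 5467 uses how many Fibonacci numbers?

5467 − 4181 = 1286
1286 − 987 = 299
299 − 233 = 66
66 − 55 = 11
11 − 8 = 3
3 − 3 = 0
5467 = 4181 + 987 + 233 + 55 + 8 + 3, which has 6 terms.

6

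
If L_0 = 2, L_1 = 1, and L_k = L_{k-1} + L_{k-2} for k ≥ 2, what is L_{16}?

2207

Iterating the recurrence up to L_{12} = 322 and L_{11} = 199:
L_{13} = L_{12} + L_{11} = 322 + 199 = 521
L_{14} = L_{13} + L_{12} = 521 + 322 = 843
L_{15} = L_{14} + L_{13} = 843 + 521 = 1364
L_{16} = L_{15} + L_{14} = 1364 + 843 = 2207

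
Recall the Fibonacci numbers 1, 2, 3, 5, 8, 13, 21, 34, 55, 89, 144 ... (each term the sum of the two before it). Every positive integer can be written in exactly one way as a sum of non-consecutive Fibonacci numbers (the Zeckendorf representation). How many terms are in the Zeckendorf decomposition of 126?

3

126 − 89 = 37
37 − 34 = 3
3 − 3 = 0
126 = 89 + 34 + 3, which has 3 terms.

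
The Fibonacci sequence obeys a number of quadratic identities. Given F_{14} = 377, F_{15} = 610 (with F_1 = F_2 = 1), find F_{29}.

514229

By the addition formula F_{m+n} = F_m F_{n+1} + F_{m−1} F_n with m=15, n=14: F_{29} = 610·610 + 377·377 = 372100 + 142129 = 514229.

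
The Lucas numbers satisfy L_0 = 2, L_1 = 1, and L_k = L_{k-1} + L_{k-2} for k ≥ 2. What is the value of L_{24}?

103682

Iterating the recurrence up to L_{16} = 2207 and L_{15} = 1364:
L_{17} = L_{16} + L_{15} = 2207 + 1364 = 3571
L_{18} = L_{17} + L_{16} = 3571 + 2207 = 5778
L_{19} = L_{18} + L_{17} = 5778 + 3571 = 9349
L_{20} = L_{19} + L_{18} = 9349 + 5778 = 15127
L_{21} = L_{20} + L_{19} = 15127 + 9349 = 24476
L_{22} = L_{21} + L_{20} = 24476 + 15127 = 39603
L_{23} = L_{22} + L_{21} = 39603 + 24476 = 64079
L_{24} = L_{23} + L_{22} = 64079 + 39603 = 103682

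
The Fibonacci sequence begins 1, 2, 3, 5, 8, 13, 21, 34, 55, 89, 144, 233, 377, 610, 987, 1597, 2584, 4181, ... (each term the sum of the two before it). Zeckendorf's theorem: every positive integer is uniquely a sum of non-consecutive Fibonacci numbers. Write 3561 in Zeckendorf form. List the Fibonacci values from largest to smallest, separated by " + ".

2584 + 610 + 233 + 89 + 34 + 8 + 3

Greedy algorithm:
subtract 2584 from 3561: 977 remains
subtract 610 from 977: 367 remains
subtract 233 from 367: 134 remains
subtract 89 from 134: 45 remains
subtract 34 from 45: 11 remains
subtract 8 from 11: 3 remains
subtract 3 from 3: 0 remains
So 3561 = 2584 + 610 + 233 + 89 + 34 + 8 + 3, with no two terms consecutive in the sequence.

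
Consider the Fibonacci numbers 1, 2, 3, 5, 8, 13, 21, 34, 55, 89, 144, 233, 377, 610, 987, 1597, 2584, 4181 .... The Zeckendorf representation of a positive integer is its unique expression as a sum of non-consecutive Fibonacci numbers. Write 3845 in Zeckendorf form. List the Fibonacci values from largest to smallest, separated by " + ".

Greedy algorithm:
subtract 2584 from 3845: 1261 remains
subtract 987 from 1261: 274 remains
subtract 233 from 274: 41 remains
subtract 34 from 41: 7 remains
subtract 5 from 7: 2 remains
subtract 2 from 2: 0 remains
So 3845 = 2584 + 987 + 233 + 34 + 5 + 2, with no two terms consecutive in the sequence.

2584 + 987 + 233 + 34 + 5 + 2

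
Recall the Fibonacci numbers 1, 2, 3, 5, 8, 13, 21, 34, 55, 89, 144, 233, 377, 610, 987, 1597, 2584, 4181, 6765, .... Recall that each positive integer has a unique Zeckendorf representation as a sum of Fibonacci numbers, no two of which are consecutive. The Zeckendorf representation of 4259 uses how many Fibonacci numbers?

subtract 4181 from 4259: 78 remains
subtract 55 from 78: 23 remains
subtract 21 from 23: 2 remains
subtract 2 from 2: 0 remains
4259 = 4181 + 55 + 21 + 2, which has 4 terms.

4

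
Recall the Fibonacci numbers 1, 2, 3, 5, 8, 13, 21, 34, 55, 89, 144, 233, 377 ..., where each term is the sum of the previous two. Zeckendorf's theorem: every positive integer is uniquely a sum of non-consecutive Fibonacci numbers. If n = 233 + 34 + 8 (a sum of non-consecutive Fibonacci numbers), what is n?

233 + 34 + 8 = 275.

275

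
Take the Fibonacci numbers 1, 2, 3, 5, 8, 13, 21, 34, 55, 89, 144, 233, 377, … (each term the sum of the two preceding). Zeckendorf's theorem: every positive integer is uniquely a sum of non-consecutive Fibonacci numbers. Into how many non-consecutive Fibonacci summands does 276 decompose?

take 233 (≤ 276); 276 − 233 = 43
take 34 (≤ 43); 43 − 34 = 9
take 8 (≤ 9); 9 − 8 = 1
take 1 (≤ 1); 1 − 1 = 0
276 = 233 + 34 + 8 + 1, which has 4 terms.

4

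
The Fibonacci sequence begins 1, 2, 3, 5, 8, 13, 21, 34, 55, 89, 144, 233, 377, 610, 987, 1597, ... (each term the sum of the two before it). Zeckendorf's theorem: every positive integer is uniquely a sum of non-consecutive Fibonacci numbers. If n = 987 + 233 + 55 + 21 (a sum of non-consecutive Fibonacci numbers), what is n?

987 + 233 + 55 + 21 = 1296.

1296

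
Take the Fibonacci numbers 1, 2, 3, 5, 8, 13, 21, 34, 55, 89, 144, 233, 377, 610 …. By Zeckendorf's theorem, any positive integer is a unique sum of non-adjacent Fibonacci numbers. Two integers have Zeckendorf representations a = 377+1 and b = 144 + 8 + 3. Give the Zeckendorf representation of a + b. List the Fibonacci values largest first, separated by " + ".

377 + 144 + 8 + 3 + 1

The two numbers are 378 and 155, so their sum is 533.
Greedily peel off the largest Fibonacci term at each step:
subtract 377 from 533: 156 remains
subtract 144 from 156: 12 remains
subtract 8 from 12: 4 remains
subtract 3 from 4: 1 remains
subtract 1 from 1: 0 remains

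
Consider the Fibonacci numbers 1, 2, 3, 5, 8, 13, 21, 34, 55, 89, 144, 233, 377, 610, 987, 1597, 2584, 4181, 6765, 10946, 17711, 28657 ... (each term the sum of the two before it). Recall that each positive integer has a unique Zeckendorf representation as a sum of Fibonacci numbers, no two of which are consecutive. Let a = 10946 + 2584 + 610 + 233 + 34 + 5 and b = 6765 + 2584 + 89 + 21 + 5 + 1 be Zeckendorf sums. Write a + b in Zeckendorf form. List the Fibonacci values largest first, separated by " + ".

The two numbers are 14412 and 9465, so their sum is 23877.
subtract 17711 from 23877: 6166 remains
subtract 4181 from 6166: 1985 remains
subtract 1597 from 1985: 388 remains
subtract 377 from 388: 11 remains
subtract 8 from 11: 3 remains
subtract 3 from 3: 0 remains

17711 + 4181 + 1597 + 377 + 8 + 3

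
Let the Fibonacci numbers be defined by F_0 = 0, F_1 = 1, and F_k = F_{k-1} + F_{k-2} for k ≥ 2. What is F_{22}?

17711

Iterating the recurrence up to F_{16} = 987 and F_{15} = 610:
F_{17} = F_{16} + F_{15} = 987 + 610 = 1597
F_{18} = F_{17} + F_{16} = 1597 + 987 = 2584
F_{19} = F_{18} + F_{17} = 2584 + 1597 = 4181
F_{20} = F_{19} + F_{18} = 4181 + 2584 = 6765
F_{21} = F_{20} + F_{19} = 6765 + 4181 = 10946
F_{22} = F_{21} + F_{20} = 10946 + 6765 = 17711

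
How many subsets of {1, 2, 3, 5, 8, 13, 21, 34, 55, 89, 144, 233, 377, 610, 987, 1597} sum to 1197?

26

Each representation comes from the Zeckendorf form by replacing some F_k with F_{k−1} + F_{k−2} where possible.
1197 = 987+144+55+8+3 = 987+144+55+8+2+1 = 987+144+34+21+8+3 = … (23 more), for 26 in all.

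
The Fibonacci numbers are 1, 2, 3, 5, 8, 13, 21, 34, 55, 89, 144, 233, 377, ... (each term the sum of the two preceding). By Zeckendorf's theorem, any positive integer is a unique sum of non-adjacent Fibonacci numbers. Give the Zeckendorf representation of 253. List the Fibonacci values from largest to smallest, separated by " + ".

Greedily peel off the largest Fibonacci term at each step:
largest Fibonacci ≤ 253 is 233; 253 − 233 = 20
largest Fibonacci ≤ 20 is 13; 20 − 13 = 7
largest Fibonacci ≤ 7 is 5; 7 − 5 = 2
largest Fibonacci ≤ 2 is 2; 2 − 2 = 0
So 253 = 233 + 13 + 5 + 2, with no two terms consecutive in the sequence.

233 + 13 + 5 + 2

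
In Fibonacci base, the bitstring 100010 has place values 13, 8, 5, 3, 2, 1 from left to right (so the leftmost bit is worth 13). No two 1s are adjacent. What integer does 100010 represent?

15

Summing the place values of the 1 bits: 13 + 2 = 15.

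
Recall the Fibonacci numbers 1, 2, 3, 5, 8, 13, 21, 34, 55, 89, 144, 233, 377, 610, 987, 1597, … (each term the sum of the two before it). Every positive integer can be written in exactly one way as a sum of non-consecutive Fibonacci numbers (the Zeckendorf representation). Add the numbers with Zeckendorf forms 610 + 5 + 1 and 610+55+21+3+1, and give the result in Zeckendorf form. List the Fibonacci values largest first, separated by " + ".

The two numbers are 616 and 690, so their sum is 1306.
Repeatedly subtract the largest Fibonacci number that fits:
largest Fibonacci ≤ 1306 is 987; 1306 − 987 = 319
largest Fibonacci ≤ 319 is 233; 319 − 233 = 86
largest Fibonacci ≤ 86 is 55; 86 − 55 = 31
largest Fibonacci ≤ 31 is 21; 31 − 21 = 10
largest Fibonacci ≤ 10 is 8; 10 − 8 = 2
largest Fibonacci ≤ 2 is 2; 2 − 2 = 0

987 + 233 + 55 + 21 + 8 + 2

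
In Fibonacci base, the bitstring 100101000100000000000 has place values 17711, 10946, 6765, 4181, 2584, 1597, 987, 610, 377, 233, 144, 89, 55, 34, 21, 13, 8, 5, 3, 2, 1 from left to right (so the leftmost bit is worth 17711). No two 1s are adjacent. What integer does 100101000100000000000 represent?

Summing the place values of the 1 bits: 17711 + 4181 + 1597 + 233 = 23722.

23722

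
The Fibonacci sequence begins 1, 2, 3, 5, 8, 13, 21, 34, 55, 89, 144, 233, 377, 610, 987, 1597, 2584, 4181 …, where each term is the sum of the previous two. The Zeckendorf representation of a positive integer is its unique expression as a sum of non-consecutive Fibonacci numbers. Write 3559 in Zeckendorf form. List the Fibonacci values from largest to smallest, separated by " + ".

largest Fibonacci ≤ 3559 is 2584; 3559 − 2584 = 975
largest Fibonacci ≤ 975 is 610; 975 − 610 = 365
largest Fibonacci ≤ 365 is 233; 365 − 233 = 132
largest Fibonacci ≤ 132 is 89; 132 − 89 = 43
largest Fibonacci ≤ 43 is 34; 43 − 34 = 9
largest Fibonacci ≤ 9 is 8; 9 − 8 = 1
largest Fibonacci ≤ 1 is 1; 1 − 1 = 0
So 3559 = 2584 + 610 + 233 + 89 + 34 + 8 + 1, with no two terms consecutive in the sequence.

2584 + 610 + 233 + 89 + 34 + 8 + 1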